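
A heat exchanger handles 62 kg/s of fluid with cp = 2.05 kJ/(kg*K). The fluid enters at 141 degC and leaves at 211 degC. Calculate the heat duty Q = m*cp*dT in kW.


Q = m_dot * cp * delta_T
delta_T = 211 - 141 = 70 K
Q = 62 * 2.05 * 70
= 127.1 * 70
= 8897 kW

8897 kW


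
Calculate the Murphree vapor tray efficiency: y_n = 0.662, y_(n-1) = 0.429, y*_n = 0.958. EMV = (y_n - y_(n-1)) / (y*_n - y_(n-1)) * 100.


Murphree vapor efficiency: EMV = (y_n - y_(n-1)) / (y*_n - y_(n-1)) * 100
EMV = (0.662 - 0.429) / (0.958 - 0.429) * 100 = 0.233 / 0.529 * 100 = 44.05

44.05 %


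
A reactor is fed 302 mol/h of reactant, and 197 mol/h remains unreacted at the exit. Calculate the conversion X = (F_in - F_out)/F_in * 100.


X = (F_in - F_out) / F_in * 100
Moles reacted = 302 - 197 = 105
X = 105 / 302 * 100
= 0.3477 * 100
= 34.77 %

34.77 %


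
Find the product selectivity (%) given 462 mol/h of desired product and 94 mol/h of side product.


Selectivity = desired / (desired + undesired) * 100
Total products = 462 + 94 = 556 mol/h
S = 462 / 556 * 100
= 0.8309 * 100
= 83.09 %

83.09 %


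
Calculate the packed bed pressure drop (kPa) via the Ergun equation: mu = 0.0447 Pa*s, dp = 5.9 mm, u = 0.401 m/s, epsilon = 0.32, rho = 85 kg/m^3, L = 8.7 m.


dp = 5.9 mm = 0.0059 m
Viscous term = 150*0.0447*0.401*(1-0.32)^2 / (0.0059^2*0.32^3) = 1089950
Inertial term = 1.75*85*0.401^2*(1-0.32) / (0.0059*0.32^3) = 84130.3
dP/L = 1089950 + 84130.3 = 1174080 Pa/m
dP = 1174080 * 8.7 / 1000 = 10210 kPa

10210 kPa


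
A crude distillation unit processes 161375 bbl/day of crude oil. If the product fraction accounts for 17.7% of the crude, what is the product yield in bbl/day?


Crude throughput = 161375 bbl/day
Fraction yield = 17.7%
yield = throughput * fraction / 100
yield = 161375 * 17.7 / 100 = 28563.375

28563.375 bbl/day


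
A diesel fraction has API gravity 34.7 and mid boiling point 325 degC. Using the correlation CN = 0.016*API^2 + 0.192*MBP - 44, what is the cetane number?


CN = 0.016 * 34.7^2 + 0.192 * 325 - 44
CN = 19.26544 + 62.4 - 44 = 37.66544

37.66544


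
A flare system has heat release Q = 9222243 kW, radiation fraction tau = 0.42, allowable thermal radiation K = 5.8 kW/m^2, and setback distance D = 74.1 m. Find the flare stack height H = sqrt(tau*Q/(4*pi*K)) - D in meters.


tau*Q/(4*pi*K) = 0.42 * 9222243 / (4 * pi * 5.8) = 53143.2
sqrt(53143.2) = 230.528
H = 230.528 - 74.1 = 156.4

156.4 m


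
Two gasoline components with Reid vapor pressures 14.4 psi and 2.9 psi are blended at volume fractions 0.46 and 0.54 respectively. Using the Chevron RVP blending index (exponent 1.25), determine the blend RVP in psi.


Chevron index: RVP_blend = (sum xi*RVPi^1.25)^(1/1.25)
RVP^1.25 terms: 0.46 * 14.4^1.25 + 0.54 * 2.9^1.25 = 14.9472
RVP_blend = 14.9472^(1/1.25) = 8.703

8.703 psi


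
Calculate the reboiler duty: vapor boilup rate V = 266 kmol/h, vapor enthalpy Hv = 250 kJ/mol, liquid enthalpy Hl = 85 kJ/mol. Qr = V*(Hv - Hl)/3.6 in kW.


Qr = 266 * (250 - 85) / 3.6 = 266 * 165 / 3.6 = 12190

12190 kW


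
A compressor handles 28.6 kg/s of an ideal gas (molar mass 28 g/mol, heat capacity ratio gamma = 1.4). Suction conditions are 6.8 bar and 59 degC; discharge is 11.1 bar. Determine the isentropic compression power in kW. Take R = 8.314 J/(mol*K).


Isentropic work: W = m*(gamma/(gamma-1))*(R*T1/MW)*((P2/P1)^((gamma-1)/gamma) - 1)
T1 = 59 + 273.15 = 332.15 K
Pressure ratio = 11.1 / 6.8 = 1.63235
Exponent = (1.4 - 1)/1.4 = 0.285714
(P2/P1)^exp - 1 = 1.63235^0.285714 - 1 = 0.15028
W = 28.6 * 1.4 / 0.4 * 8.314 * 332.15 / 28 * 0.15028 = 1484

1484 kW


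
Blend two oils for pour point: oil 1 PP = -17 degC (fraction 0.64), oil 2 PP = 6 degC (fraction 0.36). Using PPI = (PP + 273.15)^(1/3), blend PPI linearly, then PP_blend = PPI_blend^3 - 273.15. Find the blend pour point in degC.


PPI_1 = (-17 + 273.15)^(1/3) = 6.350844
PPI_2 = (6 + 273.15)^(1/3) = 6.535506
PPI_blend = 0.64 * 6.350844 + 0.36 * 6.535506 = 6.417322
PP_blend = 6.417322^3 - 273.15 = 264.2783 - 273.15 = -8.87

-8.87 degC


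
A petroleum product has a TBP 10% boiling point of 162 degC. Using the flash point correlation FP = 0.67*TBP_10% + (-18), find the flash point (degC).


FP = 0.67 * 162 + (-18) = 90.54

90.54 degC


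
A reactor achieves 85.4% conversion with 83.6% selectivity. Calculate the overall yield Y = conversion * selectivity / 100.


Overall yield = conversion (%) * selectivity (%) / 100
Conversion = 85.4%, Selectivity = 83.6%
Y = 85.4 * 83.6 / 100
= 71.3944 %

71.3944 %


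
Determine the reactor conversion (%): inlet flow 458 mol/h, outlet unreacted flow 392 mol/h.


X = (F_in - F_out) / F_in * 100
Moles reacted = 458 - 392 = 66
X = 66 / 458 * 100
= 0.1441 * 100
= 14.41 %

14.41 %


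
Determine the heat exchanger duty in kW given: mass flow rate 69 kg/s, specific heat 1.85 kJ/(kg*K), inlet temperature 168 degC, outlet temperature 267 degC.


Q = m_dot * cp * delta_T
delta_T = 267 - 168 = 99 K
Q = 69 * 1.85 * 99
= 127.65 * 99
= 12637.35 kW

12637.35 kW


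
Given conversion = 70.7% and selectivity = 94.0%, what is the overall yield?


Overall yield = conversion (%) * selectivity (%) / 100
Conversion = 70.7%, Selectivity = 94.0%
Y = 70.7 * 94.0 / 100
= 66.458 %

66.458 %


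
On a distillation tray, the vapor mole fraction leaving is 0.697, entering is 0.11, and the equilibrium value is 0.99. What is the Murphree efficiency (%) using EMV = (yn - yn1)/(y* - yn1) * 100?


Murphree vapor efficiency: EMV = (y_n - y_(n-1)) / (y*_n - y_(n-1)) * 100
EMV = (0.697 - 0.11) / (0.99 - 0.11) * 100 = 0.587 / 0.88 * 100 = 66.70

66.70 %


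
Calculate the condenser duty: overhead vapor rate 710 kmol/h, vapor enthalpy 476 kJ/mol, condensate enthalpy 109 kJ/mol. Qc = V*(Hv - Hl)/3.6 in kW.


Qc = 710 * (476 - 109) / 3.6 = 710 * 367 / 3.6 = 72380

72380 kW


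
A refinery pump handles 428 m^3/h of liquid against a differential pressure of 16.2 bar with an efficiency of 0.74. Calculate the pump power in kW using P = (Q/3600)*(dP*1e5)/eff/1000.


Q = 428 / 3600 = 0.118889 m^3/s
P = 0.118889 * (16.2 * 1e5) / 0.74 / 1000 = 260.3

260.3 kW


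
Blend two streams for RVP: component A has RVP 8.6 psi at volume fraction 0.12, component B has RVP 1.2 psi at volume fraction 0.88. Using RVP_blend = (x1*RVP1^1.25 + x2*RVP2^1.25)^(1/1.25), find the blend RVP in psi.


Chevron index: RVP_blend = (sum xi*RVPi^1.25)^(1/1.25)
RVP^1.25 terms: 0.12 * 8.6^1.25 + 0.88 * 1.2^1.25 = 2.87252
RVP_blend = 2.87252^(1/1.25) = 2.326

2.326 psi


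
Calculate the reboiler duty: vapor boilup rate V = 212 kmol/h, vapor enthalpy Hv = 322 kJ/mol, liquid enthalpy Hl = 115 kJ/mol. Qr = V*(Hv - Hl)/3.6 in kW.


Qr = 212 * (322 - 115) / 3.6 = 212 * 207 / 3.6 = 12190

12190 kW


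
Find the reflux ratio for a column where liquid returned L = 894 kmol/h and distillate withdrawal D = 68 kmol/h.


Reflux ratio definition: R = L / D (liquid returned / distillate withdrawn)
L = 894 kmol/h, D = 68 kmol/h
R = 894 / 68 = 13.15

13.15


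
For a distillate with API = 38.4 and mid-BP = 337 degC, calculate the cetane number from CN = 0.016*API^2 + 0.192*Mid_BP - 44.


CN = 0.016 * 38.4^2 + 0.192 * 337 - 44
CN = 23.59296 + 64.704 - 44 = 44.29696

44.29696


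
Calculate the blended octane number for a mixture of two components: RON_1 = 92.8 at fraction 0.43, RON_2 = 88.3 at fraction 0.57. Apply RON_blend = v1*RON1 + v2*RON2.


Linear blending: RON_blend = sum(vi * RONi)
Contribution 1: 0.43 * 92.8 = 39.904
Contribution 2: 0.57 * 88.3 = 50.331
RON_blend = 39.904 + 50.331 = 90.235

90.235


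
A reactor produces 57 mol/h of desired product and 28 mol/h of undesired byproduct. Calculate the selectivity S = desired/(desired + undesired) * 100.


Selectivity = desired / (desired + undesired) * 100
Total products = 57 + 28 = 85 mol/h
S = 57 / 85 * 100
= 0.6706 * 100
= 67.06 %

67.06 %


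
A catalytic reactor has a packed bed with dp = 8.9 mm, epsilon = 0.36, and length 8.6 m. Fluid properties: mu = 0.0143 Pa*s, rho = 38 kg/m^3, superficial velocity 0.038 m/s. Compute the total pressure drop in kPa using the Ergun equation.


dp = 8.9 mm = 0.0089 m
Viscous term = 150*0.0143*0.038*(1-0.36)^2 / (0.0089^2*0.36^3) = 9034.07
Inertial term = 1.75*38*0.038^2*(1-0.36) / (0.0089*0.36^3) = 148.003
dP/L = 9034.07 + 148.003 = 9182.07 Pa/m
dP = 9182.07 * 8.6 / 1000 = 78.97 kPa

78.97 kPa


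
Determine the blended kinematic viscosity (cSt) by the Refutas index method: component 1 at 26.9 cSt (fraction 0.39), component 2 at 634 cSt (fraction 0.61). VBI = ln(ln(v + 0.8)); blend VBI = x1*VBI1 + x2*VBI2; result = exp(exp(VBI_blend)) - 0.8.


Refutas method: VBN_i = 14.534*ln(ln(visc_i + 0.8)) + 10.975, blended linearly by mass fraction; since VBN is linear in VBI_i = ln(ln(visc_i + 0.8)) and the fractions sum to 1, blend VBI directly: visc = exp(exp(VBI_blend)) - 0.8
VBI_1 = ln(ln(26.9 + 0.8)) = 1.2004
VBI_2 = ln(ln(634 + 0.8)) = 1.86459
VBI_blend = 0.39 * 1.2004 + 0.61 * 1.86459 = 1.60556
visc_blend = exp(exp(1.60556)) - 0.8 = 144.8

144.8 cSt


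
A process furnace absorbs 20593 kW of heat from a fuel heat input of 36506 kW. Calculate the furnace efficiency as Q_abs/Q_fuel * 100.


Furnace efficiency = Q_absorbed / Q_fuel * 100
= 20593 / 36506 * 100 = 56.41

56.41 %


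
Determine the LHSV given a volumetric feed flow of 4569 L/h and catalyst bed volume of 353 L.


LHSV = volumetric feed rate / catalyst volume
= 4569 L/h / 353 L
= 12.94 h^-1

12.94 h^-1


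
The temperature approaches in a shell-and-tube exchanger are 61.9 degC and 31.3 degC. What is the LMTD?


LMTD = (dT1 - dT2) / ln(dT1/dT2)
= (61.9 - 31.3) / ln(61.9 / 31.3) = 30.6 / 0.681902 = 44.87

44.87 degC


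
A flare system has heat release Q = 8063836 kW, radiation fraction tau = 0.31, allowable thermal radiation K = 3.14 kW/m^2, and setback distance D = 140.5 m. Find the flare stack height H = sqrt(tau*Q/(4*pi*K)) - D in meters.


tau*Q/(4*pi*K) = 0.31 * 8063836 / (4 * pi * 3.14) = 63352.5
sqrt(63352.5) = 251.699
H = 251.699 - 140.5 = 111.2

111.2 m


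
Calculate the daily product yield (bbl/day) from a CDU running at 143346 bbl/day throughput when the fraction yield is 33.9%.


Crude throughput = 143346 bbl/day
Fraction yield = 33.9%
yield = throughput * fraction / 100
yield = 143346 * 33.9 / 100 = 48594.294

48594.294 bbl/day


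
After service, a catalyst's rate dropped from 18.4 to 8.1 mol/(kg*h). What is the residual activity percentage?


Activity (%) = (rate_used / rate_fresh) * 100
rate_used = 8.1, rate_fresh = 18.4
= (8.1 / 18.4) * 100
= 0.4402 * 100 = 44.02

44.02 %


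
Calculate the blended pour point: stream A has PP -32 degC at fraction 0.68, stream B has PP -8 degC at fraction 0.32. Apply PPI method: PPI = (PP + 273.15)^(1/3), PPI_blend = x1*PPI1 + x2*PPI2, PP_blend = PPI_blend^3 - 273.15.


PPI_1 = (-32 + 273.15)^(1/3) = 6.224375
PPI_2 = (-8 + 273.15)^(1/3) = 6.42437
PPI_blend = 0.68 * 6.224375 + 0.32 * 6.42437 = 6.288373
PP_blend = 6.288373^3 - 273.15 = 248.6651 - 273.15 = -24.48

-24.48 degC


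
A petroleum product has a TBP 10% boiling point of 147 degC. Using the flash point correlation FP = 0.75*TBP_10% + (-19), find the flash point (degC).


FP = 0.75 * 147 + (-19) = 91.25

91.25 degC


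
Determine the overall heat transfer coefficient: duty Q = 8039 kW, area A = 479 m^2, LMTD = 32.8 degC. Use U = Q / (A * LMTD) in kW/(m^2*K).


From Q = U*A*LMTD, U = Q / (A * LMTD)
U = 8039 / (479 * 32.8) = 8039 / 15711.2 = 0.5117

0.5117 kW/(m^2*K)


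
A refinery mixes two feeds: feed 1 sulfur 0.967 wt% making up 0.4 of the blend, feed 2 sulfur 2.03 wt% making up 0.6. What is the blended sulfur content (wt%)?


Linear sulfur blending: S_blend = x1*S1 + x2*S2
Contribution 1: 0.4 * 0.967 = 0.3868 wt%
Contribution 2: 0.6 * 2.03 = 1.218 wt%
S_blend = 0.3868 + 1.218 = 1.6048

1.6048 wt%


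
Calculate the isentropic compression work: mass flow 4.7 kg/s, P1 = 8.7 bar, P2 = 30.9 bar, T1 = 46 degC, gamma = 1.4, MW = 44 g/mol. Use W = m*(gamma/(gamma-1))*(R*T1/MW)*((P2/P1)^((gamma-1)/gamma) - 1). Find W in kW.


Isentropic work: W = m*(gamma/(gamma-1))*(R*T1/MW)*((P2/P1)^((gamma-1)/gamma) - 1)
T1 = 46 + 273.15 = 319.15 K
Pressure ratio = 30.9 / 8.7 = 3.55172
Exponent = (1.4 - 1)/1.4 = 0.285714
(P2/P1)^exp - 1 = 3.55172^0.285714 - 1 = 0.436376
W = 4.7 * 1.4 / 0.4 * 8.314 * 319.15 / 44 * 0.436376 = 432.9

432.9 kW


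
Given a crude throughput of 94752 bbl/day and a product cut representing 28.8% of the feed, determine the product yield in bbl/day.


Crude throughput = 94752 bbl/day
Fraction yield = 28.8%
yield = throughput * fraction / 100
yield = 94752 * 28.8 / 100 = 27288.576

27288.576 bbl/day


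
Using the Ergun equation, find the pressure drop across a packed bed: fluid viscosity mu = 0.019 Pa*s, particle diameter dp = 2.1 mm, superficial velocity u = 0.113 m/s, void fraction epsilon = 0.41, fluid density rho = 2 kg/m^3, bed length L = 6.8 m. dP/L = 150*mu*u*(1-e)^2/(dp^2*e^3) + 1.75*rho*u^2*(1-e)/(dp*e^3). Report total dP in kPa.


dp = 2.1 mm = 0.0021 m
Viscous term = 150*0.019*0.113*(1-0.41)^2 / (0.0021^2*0.41^3) = 368839
Inertial term = 1.75*2*0.113^2*(1-0.41) / (0.0021*0.41^3) = 182.182
dP/L = 368839 + 182.182 = 369021 Pa/m
dP = 369021 * 6.8 / 1000 = 2509 kPa

2509 kPa


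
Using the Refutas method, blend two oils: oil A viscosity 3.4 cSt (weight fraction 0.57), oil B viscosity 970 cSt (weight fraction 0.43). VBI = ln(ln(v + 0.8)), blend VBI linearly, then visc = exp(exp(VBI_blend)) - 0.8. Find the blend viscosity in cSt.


Refutas method: VBN_i = 14.534*ln(ln(visc_i + 0.8)) + 10.975, blended linearly by mass fraction; since VBN is linear in VBI_i = ln(ln(visc_i + 0.8)) and the fractions sum to 1, blend VBI directly: visc = exp(exp(VBI_blend)) - 0.8
VBI_1 = ln(ln(3.4 + 0.8)) = 0.361224
VBI_2 = ln(ln(970 + 0.8)) = 1.92835
VBI_blend = 0.57 * 0.361224 + 0.43 * 1.92835 = 1.03509
visc_blend = exp(exp(1.03509)) - 0.8 = 15.90

15.90 cSt


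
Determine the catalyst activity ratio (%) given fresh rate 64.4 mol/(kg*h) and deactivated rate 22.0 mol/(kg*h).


Activity (%) = (rate_used / rate_fresh) * 100
rate_used = 22.0, rate_fresh = 64.4
= (22.0 / 64.4) * 100
= 0.3416 * 100 = 34.16

34.16 %


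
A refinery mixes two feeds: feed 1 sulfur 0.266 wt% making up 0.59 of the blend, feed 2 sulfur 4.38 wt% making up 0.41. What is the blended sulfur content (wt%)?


Linear sulfur blending: S_blend = x1*S1 + x2*S2
Contribution 1: 0.59 * 0.266 = 0.15694 wt%
Contribution 2: 0.41 * 4.38 = 1.7958 wt%
S_blend = 0.15694 + 1.7958 = 1.95274

1.95274 wt%


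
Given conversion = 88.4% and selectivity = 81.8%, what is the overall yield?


Overall yield = conversion (%) * selectivity (%) / 100
Conversion = 88.4%, Selectivity = 81.8%
Y = 88.4 * 81.8 / 100
= 72.3112 %

72.3112 %


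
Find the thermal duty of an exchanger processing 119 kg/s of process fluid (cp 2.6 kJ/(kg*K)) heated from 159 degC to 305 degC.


Q = m_dot * cp * delta_T
delta_T = 305 - 159 = 146 K
Q = 119 * 2.6 * 146
= 309.4 * 146
= 45172.4 kW

45172.4 kW


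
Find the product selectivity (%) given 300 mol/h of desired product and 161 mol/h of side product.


Selectivity = desired / (desired + undesired) * 100
Total products = 300 + 161 = 461 mol/h
S = 300 / 461 * 100
= 0.6508 * 100
= 65.08 %

65.08 %


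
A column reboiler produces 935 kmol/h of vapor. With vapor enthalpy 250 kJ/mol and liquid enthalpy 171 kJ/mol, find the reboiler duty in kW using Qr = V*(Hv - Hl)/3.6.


Qr = 935 * (250 - 171) / 3.6 = 935 * 79 / 3.6 = 20520

20520 kW


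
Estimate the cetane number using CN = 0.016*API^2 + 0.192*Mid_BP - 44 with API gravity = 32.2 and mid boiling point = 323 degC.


CN = 0.016 * 32.2^2 + 0.192 * 323 - 44
CN = 16.58944 + 62.016 - 44 = 34.60544

34.60544


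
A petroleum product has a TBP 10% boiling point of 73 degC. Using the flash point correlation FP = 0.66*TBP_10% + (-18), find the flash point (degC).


FP = 0.66 * 73 + (-18) = 30.18

30.18 degC


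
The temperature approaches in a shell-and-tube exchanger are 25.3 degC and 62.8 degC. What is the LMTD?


LMTD = (dT1 - dT2) / ln(dT1/dT2)
= (25.3 - 62.8) / ln(25.3 / 62.8) = -37.5 / -0.909151 = 41.25

41.25 degC


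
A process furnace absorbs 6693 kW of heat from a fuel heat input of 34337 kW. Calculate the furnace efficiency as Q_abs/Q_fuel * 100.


Furnace efficiency = Q_absorbed / Q_fuel * 100
= 6693 / 34337 * 100 = 19.49

19.49 %


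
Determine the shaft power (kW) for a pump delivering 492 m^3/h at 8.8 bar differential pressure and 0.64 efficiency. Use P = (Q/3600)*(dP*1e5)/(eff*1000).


Q = 492 / 3600 = 0.136667 m^3/s
P = 0.136667 * (8.8 * 1e5) / 0.64 / 1000 = 187.9

187.9 kW


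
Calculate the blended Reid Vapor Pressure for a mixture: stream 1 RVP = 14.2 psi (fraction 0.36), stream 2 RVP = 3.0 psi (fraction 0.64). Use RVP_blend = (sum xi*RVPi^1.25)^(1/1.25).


Chevron index: RVP_blend = (sum xi*RVPi^1.25)^(1/1.25)
RVP^1.25 terms: 0.36 * 14.2^1.25 + 0.64 * 3.0^1.25 = 12.4503
RVP_blend = 12.4503^(1/1.25) = 7.519

7.519 psi


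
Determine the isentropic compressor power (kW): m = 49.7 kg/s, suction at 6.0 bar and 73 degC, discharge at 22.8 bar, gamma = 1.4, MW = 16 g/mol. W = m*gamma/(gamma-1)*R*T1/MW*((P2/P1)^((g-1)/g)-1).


Isentropic work: W = m*(gamma/(gamma-1))*(R*T1/MW)*((P2/P1)^((gamma-1)/gamma) - 1)
T1 = 73 + 273.15 = 346.15 K
Pressure ratio = 22.8 / 6.0 = 3.8
Exponent = (1.4 - 1)/1.4 = 0.285714
(P2/P1)^exp - 1 = 3.8^0.285714 - 1 = 0.464375
W = 49.7 * 1.4 / 0.4 * 8.314 * 346.15 / 16 * 0.464375 = 14530

14530 kW


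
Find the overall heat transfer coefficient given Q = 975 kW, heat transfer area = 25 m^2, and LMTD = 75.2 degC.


From Q = U*A*LMTD, U = Q / (A * LMTD)
U = 975 / (25 * 75.2) = 975 / 1880 = 0.5186

0.5186 kW/(m^2*K)


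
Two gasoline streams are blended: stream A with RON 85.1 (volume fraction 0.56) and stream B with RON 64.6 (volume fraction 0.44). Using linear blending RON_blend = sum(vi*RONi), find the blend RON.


Linear blending: RON_blend = sum(vi * RONi)
Contribution 1: 0.56 * 85.1 = 47.656
Contribution 2: 0.44 * 64.6 = 28.424
RON_blend = 47.656 + 28.424 = 76.08

76.08


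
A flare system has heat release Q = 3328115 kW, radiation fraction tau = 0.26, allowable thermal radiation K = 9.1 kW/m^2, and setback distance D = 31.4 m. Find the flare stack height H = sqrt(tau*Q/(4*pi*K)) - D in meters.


tau*Q/(4*pi*K) = 0.26 * 3328115 / (4 * pi * 9.1) = 7566.94
sqrt(7566.94) = 86.9882
H = 86.9882 - 31.4 = 55.59

55.59 m


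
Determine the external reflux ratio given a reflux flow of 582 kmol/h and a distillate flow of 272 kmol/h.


Reflux ratio definition: R = L / D (liquid returned / distillate withdrawn)
L = 582 kmol/h, D = 272 kmol/h
R = 582 / 272 = 2.140

2.140


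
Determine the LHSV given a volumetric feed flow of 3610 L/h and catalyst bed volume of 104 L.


LHSV = volumetric feed rate / catalyst volume
= 3610 L/h / 104 L
= 34.71 h^-1

34.71 h^-1


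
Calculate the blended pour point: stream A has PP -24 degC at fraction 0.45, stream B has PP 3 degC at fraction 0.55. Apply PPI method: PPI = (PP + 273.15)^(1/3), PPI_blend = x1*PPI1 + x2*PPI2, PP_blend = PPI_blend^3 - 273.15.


PPI_1 = (-24 + 273.15)^(1/3) = 6.292458
PPI_2 = (3 + 273.15)^(1/3) = 6.512009
PPI_blend = 0.45 * 6.292458 + 0.55 * 6.512009 = 6.413211
PP_blend = 6.413211^3 - 273.15 = 263.7707 - 273.15 = -9.38

-9.38 degC


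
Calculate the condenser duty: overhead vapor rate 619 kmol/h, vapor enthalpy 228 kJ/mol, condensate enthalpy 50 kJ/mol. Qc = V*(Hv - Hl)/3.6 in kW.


Qc = 619 * (228 - 50) / 3.6 = 619 * 178 / 3.6 = 30610

30610 kW


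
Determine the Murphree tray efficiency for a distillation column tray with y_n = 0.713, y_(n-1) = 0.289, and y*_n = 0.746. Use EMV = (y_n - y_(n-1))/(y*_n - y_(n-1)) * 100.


Murphree vapor efficiency: EMV = (y_n - y_(n-1)) / (y*_n - y_(n-1)) * 100
EMV = (0.713 - 0.289) / (0.746 - 0.289) * 100 = 0.424 / 0.457 * 100 = 92.78

92.78 %


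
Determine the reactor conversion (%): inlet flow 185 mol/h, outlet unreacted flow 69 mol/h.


X = (F_in - F_out) / F_in * 100
Moles reacted = 185 - 69 = 116
X = 116 / 185 * 100
= 0.6270 * 100
= 62.70 %

62.70 %


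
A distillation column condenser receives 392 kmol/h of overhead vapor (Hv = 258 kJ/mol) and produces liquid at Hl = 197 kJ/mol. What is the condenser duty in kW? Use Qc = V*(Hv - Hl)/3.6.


Qc = 392 * (258 - 197) / 3.6 = 392 * 61 / 3.6 = 6642

6642 kW


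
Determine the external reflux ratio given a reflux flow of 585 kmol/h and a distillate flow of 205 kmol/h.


Reflux ratio definition: R = L / D (liquid returned / distillate withdrawn)
L = 585 kmol/h, D = 205 kmol/h
R = 585 / 205 = 2.854

2.854


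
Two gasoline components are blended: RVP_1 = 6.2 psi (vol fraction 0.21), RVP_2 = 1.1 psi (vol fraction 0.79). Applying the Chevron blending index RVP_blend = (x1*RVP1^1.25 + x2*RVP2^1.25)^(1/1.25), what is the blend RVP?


Chevron index: RVP_blend = (sum xi*RVPi^1.25)^(1/1.25)
RVP^1.25 terms: 0.21 * 6.2^1.25 + 0.79 * 1.1^1.25 = 2.94447
RVP_blend = 2.94447^(1/1.25) = 2.372

2.372 psi


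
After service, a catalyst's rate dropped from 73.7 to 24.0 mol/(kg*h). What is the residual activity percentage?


Activity (%) = (rate_used / rate_fresh) * 100
rate_used = 24.0, rate_fresh = 73.7
= (24.0 / 73.7) * 100
= 0.3256 * 100 = 32.56

32.56 %


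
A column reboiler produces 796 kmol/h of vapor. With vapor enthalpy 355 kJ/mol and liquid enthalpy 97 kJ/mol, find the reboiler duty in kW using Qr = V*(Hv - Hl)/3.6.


Qr = 796 * (355 - 97) / 3.6 = 796 * 258 / 3.6 = 57050

57050 kW


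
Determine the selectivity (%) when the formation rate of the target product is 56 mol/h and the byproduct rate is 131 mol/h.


Selectivity = desired / (desired + undesired) * 100
Total products = 56 + 131 = 187 mol/h
S = 56 / 187 * 100
= 0.2995 * 100
= 29.95 %

29.95 %


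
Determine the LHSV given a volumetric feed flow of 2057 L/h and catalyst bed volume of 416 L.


LHSV = volumetric feed rate / catalyst volume
= 2057 L/h / 416 L
= 4.945 h^-1

4.945 h^-1


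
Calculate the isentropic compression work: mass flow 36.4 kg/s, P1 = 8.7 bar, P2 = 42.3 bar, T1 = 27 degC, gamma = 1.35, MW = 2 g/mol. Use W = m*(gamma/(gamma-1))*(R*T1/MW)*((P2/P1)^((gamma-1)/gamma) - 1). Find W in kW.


Isentropic work: W = m*(gamma/(gamma-1))*(R*T1/MW)*((P2/P1)^((gamma-1)/gamma) - 1)
T1 = 27 + 273.15 = 300.15 K
Pressure ratio = 42.3 / 8.7 = 4.86207
Exponent = (1.35 - 1)/1.35 = 0.259259
(P2/P1)^exp - 1 = 4.86207^0.259259 - 1 = 0.506831
W = 36.4 * 1.35 / 0.35 * 8.314 * 300.15 / 2 * 0.506831 = 88790

88790 kW


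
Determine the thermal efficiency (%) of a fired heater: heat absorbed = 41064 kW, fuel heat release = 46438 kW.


Furnace efficiency = Q_absorbed / Q_fuel * 100
= 41064 / 46438 * 100 = 88.43

88.43 %


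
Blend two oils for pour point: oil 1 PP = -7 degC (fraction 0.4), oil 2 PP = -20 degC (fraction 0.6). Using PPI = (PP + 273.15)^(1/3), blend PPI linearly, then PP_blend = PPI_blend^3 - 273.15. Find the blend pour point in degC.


PPI_1 = (-7 + 273.15)^(1/3) = 6.432436
PPI_2 = (-20 + 273.15)^(1/3) = 6.325953
PPI_blend = 0.4 * 6.432436 + 0.6 * 6.325953 = 6.368546
PP_blend = 6.368546^3 - 273.15 = 258.2979 - 273.15 = -14.85

-14.85 degC


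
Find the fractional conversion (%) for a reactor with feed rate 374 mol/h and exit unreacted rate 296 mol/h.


X = (F_in - F_out) / F_in * 100
Moles reacted = 374 - 296 = 78
X = 78 / 374 * 100
= 0.2086 * 100
= 20.86 %

20.86 %


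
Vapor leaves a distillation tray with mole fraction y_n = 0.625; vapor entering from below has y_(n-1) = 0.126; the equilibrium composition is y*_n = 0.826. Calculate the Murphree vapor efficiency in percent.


Murphree vapor efficiency: EMV = (y_n - y_(n-1)) / (y*_n - y_(n-1)) * 100
EMV = (0.625 - 0.126) / (0.826 - 0.126) * 100 = 0.499 / 0.7 * 100 = 71.29

71.29 %


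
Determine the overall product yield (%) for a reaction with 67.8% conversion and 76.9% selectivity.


Overall yield = conversion (%) * selectivity (%) / 100
Conversion = 67.8%, Selectivity = 76.9%
Y = 67.8 * 76.9 / 100
= 52.1382 %

52.1382 %


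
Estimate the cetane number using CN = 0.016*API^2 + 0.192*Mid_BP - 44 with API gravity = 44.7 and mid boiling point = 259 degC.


CN = 0.016 * 44.7^2 + 0.192 * 259 - 44
CN = 31.96944 + 49.728 - 44 = 37.69744

37.69744


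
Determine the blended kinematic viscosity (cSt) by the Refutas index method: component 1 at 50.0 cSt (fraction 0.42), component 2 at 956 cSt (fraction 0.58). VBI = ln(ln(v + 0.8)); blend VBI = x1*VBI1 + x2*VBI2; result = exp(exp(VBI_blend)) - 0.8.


Refutas method: VBN_i = 14.534*ln(ln(visc_i + 0.8)) + 10.975, blended linearly by mass fraction; since VBN is linear in VBI_i = ln(ln(visc_i + 0.8)) and the fractions sum to 1, blend VBI directly: visc = exp(exp(VBI_blend)) - 0.8
VBI_1 = ln(ln(50.0 + 0.8)) = 1.3681
VBI_2 = ln(ln(956 + 0.8)) = 1.92623
VBI_blend = 0.42 * 1.3681 + 0.58 * 1.92623 = 1.69182
visc_blend = exp(exp(1.69182)) - 0.8 = 227.2

227.2 cSt


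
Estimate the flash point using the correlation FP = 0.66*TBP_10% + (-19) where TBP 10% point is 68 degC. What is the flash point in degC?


FP = 0.66 * 68 + (-19) = 25.88

25.88 degC


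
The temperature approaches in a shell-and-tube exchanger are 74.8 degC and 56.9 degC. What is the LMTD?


LMTD = (dT1 - dT2) / ln(dT1/dT2)
= (74.8 - 56.9) / ln(74.8 / 56.9) = 17.9 / 0.273523 = 65.44

65.44 degC


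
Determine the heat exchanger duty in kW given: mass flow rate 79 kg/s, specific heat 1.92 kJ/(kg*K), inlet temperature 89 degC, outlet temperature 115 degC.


Q = m_dot * cp * delta_T
delta_T = 115 - 89 = 26 K
Q = 79 * 1.92 * 26
= 151.68 * 26
= 3943.68 kW

3943.68 kW


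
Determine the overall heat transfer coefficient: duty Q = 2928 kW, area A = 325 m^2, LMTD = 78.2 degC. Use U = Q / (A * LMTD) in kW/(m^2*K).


From Q = U*A*LMTD, U = Q / (A * LMTD)
U = 2928 / (325 * 78.2) = 2928 / 25415 = 0.1152

0.1152 kW/(m^2*K)


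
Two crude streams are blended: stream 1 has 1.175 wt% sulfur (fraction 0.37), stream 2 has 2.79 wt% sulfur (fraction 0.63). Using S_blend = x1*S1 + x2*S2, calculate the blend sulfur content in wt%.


Linear sulfur blending: S_blend = x1*S1 + x2*S2
Contribution 1: 0.37 * 1.175 = 0.43475 wt%
Contribution 2: 0.63 * 2.79 = 1.7577 wt%
S_blend = 0.43475 + 1.7577 = 2.19245

2.19245 wt%


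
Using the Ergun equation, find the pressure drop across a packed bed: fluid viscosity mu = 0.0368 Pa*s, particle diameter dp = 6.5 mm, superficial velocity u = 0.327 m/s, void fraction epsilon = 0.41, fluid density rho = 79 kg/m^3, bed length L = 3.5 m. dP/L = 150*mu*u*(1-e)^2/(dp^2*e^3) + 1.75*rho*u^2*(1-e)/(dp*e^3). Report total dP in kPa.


dp = 6.5 mm = 0.0065 m
Viscous term = 150*0.0368*0.327*(1-0.41)^2 / (0.0065^2*0.41^3) = 215781
Inertial term = 1.75*79*0.327^2*(1-0.41) / (0.0065*0.41^3) = 19469.2
dP/L = 215781 + 19469.2 = 235250 Pa/m
dP = 235250 * 3.5 / 1000 = 823.4 kPa

823.4 kPa


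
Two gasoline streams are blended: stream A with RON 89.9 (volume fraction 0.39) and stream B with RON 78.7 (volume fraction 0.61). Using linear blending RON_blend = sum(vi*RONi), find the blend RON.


Linear blending: RON_blend = sum(vi * RONi)
Contribution 1: 0.39 * 89.9 = 35.061
Contribution 2: 0.61 * 78.7 = 48.007
RON_blend = 35.061 + 48.007 = 83.068

83.068


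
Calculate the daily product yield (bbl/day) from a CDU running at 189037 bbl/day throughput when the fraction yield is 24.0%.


Crude throughput = 189037 bbl/day
Fraction yield = 24.0%
yield = throughput * fraction / 100
yield = 189037 * 24.0 / 100 = 45368.88

45368.88 bbl/day


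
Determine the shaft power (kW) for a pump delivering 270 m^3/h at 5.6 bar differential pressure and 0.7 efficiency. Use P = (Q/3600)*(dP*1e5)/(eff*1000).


Q = 270 / 3600 = 0.075 m^3/s
P = 0.075 * (5.6 * 1e5) / 0.7 / 1000 = 60.00

60.00 kW


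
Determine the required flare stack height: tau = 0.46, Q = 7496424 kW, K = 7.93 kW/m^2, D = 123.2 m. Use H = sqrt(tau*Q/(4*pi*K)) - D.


tau*Q/(4*pi*K) = 0.46 * 7496424 / (4 * pi * 7.93) = 34604.2
sqrt(34604.2) = 186.022
H = 186.022 - 123.2 = 62.82

62.82 m


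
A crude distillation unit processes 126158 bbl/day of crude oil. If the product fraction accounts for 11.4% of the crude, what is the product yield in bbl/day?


Crude throughput = 126158 bbl/day
Fraction yield = 11.4%
yield = throughput * fraction / 100
yield = 126158 * 11.4 / 100 = 14382.012

14382.012 bbl/day


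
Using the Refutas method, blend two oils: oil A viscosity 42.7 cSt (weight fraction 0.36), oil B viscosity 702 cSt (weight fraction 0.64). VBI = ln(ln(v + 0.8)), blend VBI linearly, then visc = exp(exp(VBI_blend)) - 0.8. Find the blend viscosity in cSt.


Refutas method: VBN_i = 14.534*ln(ln(visc_i + 0.8)) + 10.975, blended linearly by mass fraction; since VBN is linear in VBI_i = ln(ln(visc_i + 0.8)) and the fractions sum to 1, blend VBI directly: visc = exp(exp(VBI_blend)) - 0.8
VBI_1 = ln(ln(42.7 + 0.8)) = 1.32781
VBI_2 = ln(ln(702 + 0.8)) = 1.88024
VBI_blend = 0.36 * 1.32781 + 0.64 * 1.88024 = 1.68137
visc_blend = exp(exp(1.68137)) - 0.8 = 214.7

214.7 cSt


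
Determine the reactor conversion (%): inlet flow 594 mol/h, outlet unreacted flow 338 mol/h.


X = (F_in - F_out) / F_in * 100
Moles reacted = 594 - 338 = 256
X = 256 / 594 * 100
= 0.4310 * 100
= 43.10 %

43.10 %


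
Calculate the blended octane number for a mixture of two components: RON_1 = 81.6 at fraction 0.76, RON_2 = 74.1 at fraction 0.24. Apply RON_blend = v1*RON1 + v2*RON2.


Linear blending: RON_blend = sum(vi * RONi)
Contribution 1: 0.76 * 81.6 = 62.016
Contribution 2: 0.24 * 74.1 = 17.784
RON_blend = 62.016 + 17.784 = 79.8

79.8


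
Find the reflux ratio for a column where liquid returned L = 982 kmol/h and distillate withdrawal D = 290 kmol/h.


Reflux ratio definition: R = L / D (liquid returned / distillate withdrawn)
L = 982 kmol/h, D = 290 kmol/h
R = 982 / 290 = 3.386

3.386


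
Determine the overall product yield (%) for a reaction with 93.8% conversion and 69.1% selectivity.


Overall yield = conversion (%) * selectivity (%) / 100
Conversion = 93.8%, Selectivity = 69.1%
Y = 93.8 * 69.1 / 100
= 64.8158 %

64.8158 %


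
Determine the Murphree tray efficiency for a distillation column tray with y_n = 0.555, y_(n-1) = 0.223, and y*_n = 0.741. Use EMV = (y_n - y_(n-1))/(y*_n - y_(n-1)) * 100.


Murphree vapor efficiency: EMV = (y_n - y_(n-1)) / (y*_n - y_(n-1)) * 100
EMV = (0.555 - 0.223) / (0.741 - 0.223) * 100 = 0.332 / 0.518 * 100 = 64.09

64.09 %


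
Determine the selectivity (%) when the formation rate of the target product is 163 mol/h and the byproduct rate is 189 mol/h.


Selectivity = desired / (desired + undesired) * 100
Total products = 163 + 189 = 352 mol/h
S = 163 / 352 * 100
= 0.4631 * 100
= 46.31 %

46.31 %


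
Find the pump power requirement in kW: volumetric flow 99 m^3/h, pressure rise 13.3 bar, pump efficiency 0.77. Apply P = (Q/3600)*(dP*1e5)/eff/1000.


Q = 99 / 3600 = 0.0275 m^3/s
P = 0.0275 * (13.3 * 1e5) / 0.77 / 1000 = 47.50

47.50 kW


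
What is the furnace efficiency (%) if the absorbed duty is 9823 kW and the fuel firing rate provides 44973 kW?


Furnace efficiency = Q_absorbed / Q_fuel * 100
= 9823 / 44973 * 100 = 21.84

21.84 %


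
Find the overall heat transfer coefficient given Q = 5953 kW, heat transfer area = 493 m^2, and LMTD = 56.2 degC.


From Q = U*A*LMTD, U = Q / (A * LMTD)
U = 5953 / (493 * 56.2) = 5953 / 27706.6 = 0.2149

0.2149 kW/(m^2*K)


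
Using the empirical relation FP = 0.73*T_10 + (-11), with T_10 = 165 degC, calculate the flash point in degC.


FP = 0.73 * 165 + (-11) = 109.45

109.45 degC


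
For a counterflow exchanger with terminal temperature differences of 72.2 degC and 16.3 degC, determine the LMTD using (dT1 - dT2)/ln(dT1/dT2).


LMTD = (dT1 - dT2) / ln(dT1/dT2)
= (72.2 - 16.3) / ln(72.2 / 16.3) = 55.9 / 1.48827 = 37.56

37.56 degC


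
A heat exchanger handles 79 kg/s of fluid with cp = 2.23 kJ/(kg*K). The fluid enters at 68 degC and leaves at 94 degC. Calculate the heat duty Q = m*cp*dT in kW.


Q = m_dot * cp * delta_T
delta_T = 94 - 68 = 26 K
Q = 79 * 2.23 * 26
= 176.17 * 26
= 4580.42 kW

4580.42 kW


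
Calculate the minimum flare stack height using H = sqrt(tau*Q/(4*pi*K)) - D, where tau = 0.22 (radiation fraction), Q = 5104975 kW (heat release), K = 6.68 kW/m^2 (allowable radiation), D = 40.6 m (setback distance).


tau*Q/(4*pi*K) = 0.22 * 5104975 / (4 * pi * 6.68) = 13379.2
sqrt(13379.2) = 115.668
H = 115.668 - 40.6 = 75.07

75.07 m


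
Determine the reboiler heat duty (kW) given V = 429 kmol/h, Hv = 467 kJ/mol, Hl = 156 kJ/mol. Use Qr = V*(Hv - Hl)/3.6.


Qr = 429 * (467 - 156) / 3.6 = 429 * 311 / 3.6 = 37060

37060 kW


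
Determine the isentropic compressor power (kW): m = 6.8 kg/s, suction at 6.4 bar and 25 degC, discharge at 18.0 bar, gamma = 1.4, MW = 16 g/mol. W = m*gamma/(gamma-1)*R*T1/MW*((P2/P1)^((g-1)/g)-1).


Isentropic work: W = m*(gamma/(gamma-1))*(R*T1/MW)*((P2/P1)^((gamma-1)/gamma) - 1)
T1 = 25 + 273.15 = 298.15 K
Pressure ratio = 18.0 / 6.4 = 2.8125
Exponent = (1.4 - 1)/1.4 = 0.285714
(P2/P1)^exp - 1 = 2.8125^0.285714 - 1 = 0.34373
W = 6.8 * 1.4 / 0.4 * 8.314 * 298.15 / 16 * 0.34373 = 1267

1267 kW


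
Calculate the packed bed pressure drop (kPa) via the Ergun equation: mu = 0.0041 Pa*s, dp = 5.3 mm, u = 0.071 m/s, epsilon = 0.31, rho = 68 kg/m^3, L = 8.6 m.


dp = 5.3 mm = 0.0053 m
Viscous term = 150*0.0041*0.071*(1-0.31)^2 / (0.0053^2*0.31^3) = 24842.5
Inertial term = 1.75*68*0.071^2*(1-0.31) / (0.0053*0.31^3) = 2621.51
dP/L = 24842.5 + 2621.51 = 27464 Pa/m
dP = 27464 * 8.6 / 1000 = 236.2 kPa

236.2 kPa


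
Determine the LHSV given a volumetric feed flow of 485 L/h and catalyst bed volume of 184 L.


LHSV = volumetric feed rate / catalyst volume
= 485 L/h / 184 L
= 2.636 h^-1

2.636 h^-1


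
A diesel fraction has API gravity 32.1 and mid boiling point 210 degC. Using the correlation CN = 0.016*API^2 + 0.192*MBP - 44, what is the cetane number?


CN = 0.016 * 32.1^2 + 0.192 * 210 - 44
CN = 16.48656 + 40.32 - 44 = 12.80656

12.80656


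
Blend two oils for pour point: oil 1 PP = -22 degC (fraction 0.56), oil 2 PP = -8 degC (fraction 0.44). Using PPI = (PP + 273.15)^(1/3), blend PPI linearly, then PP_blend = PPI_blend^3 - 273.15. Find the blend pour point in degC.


PPI_1 = (-22 + 273.15)^(1/3) = 6.30925
PPI_2 = (-8 + 273.15)^(1/3) = 6.42437
PPI_blend = 0.56 * 6.30925 + 0.44 * 6.42437 = 6.359903
PP_blend = 6.359903^3 - 273.15 = 257.2477 - 273.15 = -15.9

-15.9 degC


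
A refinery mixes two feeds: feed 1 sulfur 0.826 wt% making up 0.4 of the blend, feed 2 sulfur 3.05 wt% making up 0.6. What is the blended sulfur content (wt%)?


Linear sulfur blending: S_blend = x1*S1 + x2*S2
Contribution 1: 0.4 * 0.826 = 0.3304 wt%
Contribution 2: 0.6 * 3.05 = 1.83 wt%
S_blend = 0.3304 + 1.83 = 2.1604

2.1604 wt%


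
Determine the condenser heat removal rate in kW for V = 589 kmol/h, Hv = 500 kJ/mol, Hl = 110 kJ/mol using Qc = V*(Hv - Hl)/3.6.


Qc = 589 * (500 - 110) / 3.6 = 589 * 390 / 3.6 = 63810

63810 kW


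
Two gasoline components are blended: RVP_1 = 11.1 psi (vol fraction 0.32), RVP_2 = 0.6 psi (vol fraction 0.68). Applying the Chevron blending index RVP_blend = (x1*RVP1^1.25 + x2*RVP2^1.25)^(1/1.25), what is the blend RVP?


Chevron index: RVP_blend = (sum xi*RVPi^1.25)^(1/1.25)
RVP^1.25 terms: 0.32 * 11.1^1.25 + 0.68 * 0.6^1.25 = 6.8425
RVP_blend = 6.8425^(1/1.25) = 4.658

4.658 psi


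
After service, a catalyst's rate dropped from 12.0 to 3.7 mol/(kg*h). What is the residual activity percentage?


Activity (%) = (rate_used / rate_fresh) * 100
rate_used = 3.7, rate_fresh = 12.0
= (3.7 / 12.0) * 100
= 0.3083 * 100 = 30.83

30.83 %


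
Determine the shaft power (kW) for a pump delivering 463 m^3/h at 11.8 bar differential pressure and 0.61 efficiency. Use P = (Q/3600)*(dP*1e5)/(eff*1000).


Q = 463 / 3600 = 0.128611 m^3/s
P = 0.128611 * (11.8 * 1e5) / 0.61 / 1000 = 248.8

248.8 kW


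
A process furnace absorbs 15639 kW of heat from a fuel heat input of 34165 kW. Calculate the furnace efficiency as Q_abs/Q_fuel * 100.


Furnace efficiency = Q_absorbed / Q_fuel * 100
= 15639 / 34165 * 100 = 45.77

45.77 %


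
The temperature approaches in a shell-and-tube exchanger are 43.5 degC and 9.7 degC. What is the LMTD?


LMTD = (dT1 - dT2) / ln(dT1/dT2)
= (43.5 - 9.7) / ln(43.5 / 9.7) = 33.8 / 1.50064 = 22.52

22.52 degC


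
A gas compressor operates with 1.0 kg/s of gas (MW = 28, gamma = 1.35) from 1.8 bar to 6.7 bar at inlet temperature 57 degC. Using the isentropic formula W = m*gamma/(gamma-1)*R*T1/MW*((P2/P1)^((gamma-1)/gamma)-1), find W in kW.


Isentropic work: W = m*(gamma/(gamma-1))*(R*T1/MW)*((P2/P1)^((gamma-1)/gamma) - 1)
T1 = 57 + 273.15 = 330.15 K
Pressure ratio = 6.7 / 1.8 = 3.72222
Exponent = (1.35 - 1)/1.35 = 0.259259
(P2/P1)^exp - 1 = 3.72222^0.259259 - 1 = 0.406001
W = 1.0 * 1.35 / 0.35 * 8.314 * 330.15 / 28 * 0.406001 = 153.5

153.5 kW


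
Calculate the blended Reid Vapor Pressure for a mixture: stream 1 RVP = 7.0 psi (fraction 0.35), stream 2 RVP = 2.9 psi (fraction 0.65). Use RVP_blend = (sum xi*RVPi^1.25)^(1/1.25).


Chevron index: RVP_blend = (sum xi*RVPi^1.25)^(1/1.25)
RVP^1.25 terms: 0.35 * 7.0^1.25 + 0.65 * 2.9^1.25 = 6.44498
RVP_blend = 6.44498^(1/1.25) = 4.440

4.440 psi


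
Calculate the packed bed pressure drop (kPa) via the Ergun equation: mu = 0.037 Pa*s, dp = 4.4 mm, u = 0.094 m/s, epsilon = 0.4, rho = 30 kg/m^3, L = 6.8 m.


dp = 4.4 mm = 0.0044 m
Viscous term = 150*0.037*0.094*(1-0.4)^2 / (0.0044^2*0.4^3) = 151579
Inertial term = 1.75*30*0.094^2*(1-0.4) / (0.0044*0.4^3) = 988.402
dP/L = 151579 + 988.402 = 152567 Pa/m
dP = 152567 * 6.8 / 1000 = 1037 kPa

1037 kPa


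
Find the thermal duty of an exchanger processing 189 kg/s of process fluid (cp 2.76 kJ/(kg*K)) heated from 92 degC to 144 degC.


Q = m_dot * cp * delta_T
delta_T = 144 - 92 = 52 K
Q = 189 * 2.76 * 52
= 521.64 * 52
= 27125.28 kW

27125.28 kW


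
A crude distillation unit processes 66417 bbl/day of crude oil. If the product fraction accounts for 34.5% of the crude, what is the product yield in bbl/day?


Crude throughput = 66417 bbl/day
Fraction yield = 34.5%
yield = throughput * fraction / 100
yield = 66417 * 34.5 / 100 = 22913.865

22913.865 bbl/day


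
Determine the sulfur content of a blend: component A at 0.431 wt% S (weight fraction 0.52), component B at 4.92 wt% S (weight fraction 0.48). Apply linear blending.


Linear sulfur blending: S_blend = x1*S1 + x2*S2
Contribution 1: 0.52 * 0.431 = 0.22412 wt%
Contribution 2: 0.48 * 4.92 = 2.3616 wt%
S_blend = 0.22412 + 2.3616 = 2.58572

2.58572 wt%


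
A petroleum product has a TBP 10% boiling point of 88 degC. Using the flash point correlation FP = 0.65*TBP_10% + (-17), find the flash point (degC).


FP = 0.65 * 88 + (-17) = 40.2

40.2 degC


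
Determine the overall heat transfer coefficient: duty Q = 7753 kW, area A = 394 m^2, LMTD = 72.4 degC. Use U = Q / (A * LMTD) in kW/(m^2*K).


From Q = U*A*LMTD, U = Q / (A * LMTD)
U = 7753 / (394 * 72.4) = 7753 / 28525.6 = 0.2718

0.2718 kW/(m^2*K)


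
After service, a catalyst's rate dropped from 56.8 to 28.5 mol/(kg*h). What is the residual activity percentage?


Activity (%) = (rate_used / rate_fresh) * 100
rate_used = 28.5, rate_fresh = 56.8
= (28.5 / 56.8) * 100
= 0.5018 * 100 = 50.18

50.18 %


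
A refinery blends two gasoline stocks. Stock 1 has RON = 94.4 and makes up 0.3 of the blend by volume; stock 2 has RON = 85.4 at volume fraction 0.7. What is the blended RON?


Linear blending: RON_blend = sum(vi * RONi)
Contribution 1: 0.3 * 94.4 = 28.32
Contribution 2: 0.7 * 85.4 = 59.78
RON_blend = 28.32 + 59.78 = 88.1

88.1
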